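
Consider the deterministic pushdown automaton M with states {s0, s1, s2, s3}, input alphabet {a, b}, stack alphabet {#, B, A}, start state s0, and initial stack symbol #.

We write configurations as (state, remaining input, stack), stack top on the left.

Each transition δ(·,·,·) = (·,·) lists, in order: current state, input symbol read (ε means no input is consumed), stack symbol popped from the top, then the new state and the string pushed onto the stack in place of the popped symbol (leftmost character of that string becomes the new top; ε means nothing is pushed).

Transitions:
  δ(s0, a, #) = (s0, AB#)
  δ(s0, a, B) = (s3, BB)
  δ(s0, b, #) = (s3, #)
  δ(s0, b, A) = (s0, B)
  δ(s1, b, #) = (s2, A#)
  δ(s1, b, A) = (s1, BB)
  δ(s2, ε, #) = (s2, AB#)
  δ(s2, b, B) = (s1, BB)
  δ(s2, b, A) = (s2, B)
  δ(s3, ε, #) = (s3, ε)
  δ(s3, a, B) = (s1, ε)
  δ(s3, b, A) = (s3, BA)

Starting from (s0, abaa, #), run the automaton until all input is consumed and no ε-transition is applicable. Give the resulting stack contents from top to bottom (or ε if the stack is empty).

BB#

(s0, abaa, #)
  read a, top #: go to s0, push AB# → (s0, baa, AB#)
  read b, top A: go to s0, push B → (s0, aa, BB#)
  read a, top B: go to s3, push BB → (s3, a, BBB#)
  read a, top B: go to s1, push ε → (s1, ε, BB#)
All input consumed in state s1 with stack BB#.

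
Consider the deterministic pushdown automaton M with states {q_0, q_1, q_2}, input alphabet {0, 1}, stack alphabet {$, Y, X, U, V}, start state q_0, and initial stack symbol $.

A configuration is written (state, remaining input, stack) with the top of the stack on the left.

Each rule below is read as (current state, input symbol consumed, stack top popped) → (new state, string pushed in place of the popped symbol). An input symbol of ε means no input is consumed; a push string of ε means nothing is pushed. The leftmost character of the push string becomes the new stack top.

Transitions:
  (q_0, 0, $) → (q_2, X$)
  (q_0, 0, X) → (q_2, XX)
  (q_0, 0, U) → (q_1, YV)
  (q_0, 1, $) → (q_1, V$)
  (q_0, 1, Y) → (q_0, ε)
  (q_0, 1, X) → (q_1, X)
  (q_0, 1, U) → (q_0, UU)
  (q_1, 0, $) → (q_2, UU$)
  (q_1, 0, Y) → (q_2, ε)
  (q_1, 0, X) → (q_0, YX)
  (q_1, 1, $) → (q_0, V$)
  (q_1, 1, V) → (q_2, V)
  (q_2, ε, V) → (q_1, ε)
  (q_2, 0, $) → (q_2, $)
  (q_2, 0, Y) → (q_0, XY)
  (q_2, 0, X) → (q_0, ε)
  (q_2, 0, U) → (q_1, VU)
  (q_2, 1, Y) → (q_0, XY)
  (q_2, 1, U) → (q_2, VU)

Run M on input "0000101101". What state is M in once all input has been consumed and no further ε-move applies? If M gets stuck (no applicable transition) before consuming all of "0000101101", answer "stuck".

(q_0, 0000101101, $)
  read 0, top $: go to q_2, push X$ → (q_2, 000101101, X$)
  read 0, top X: go to q_0, push ε → (q_0, 00101101, $)
  read 0, top $: go to q_2, push X$ → (q_2, 0101101, X$)
  read 0, top X: go to q_0, push ε → (q_0, 101101, $)
  read 1, top $: go to q_1, push V$ → (q_1, 01101, V$)
No transition for (q_1, 0, top V); M blocks with input 01101 remaining.

stuck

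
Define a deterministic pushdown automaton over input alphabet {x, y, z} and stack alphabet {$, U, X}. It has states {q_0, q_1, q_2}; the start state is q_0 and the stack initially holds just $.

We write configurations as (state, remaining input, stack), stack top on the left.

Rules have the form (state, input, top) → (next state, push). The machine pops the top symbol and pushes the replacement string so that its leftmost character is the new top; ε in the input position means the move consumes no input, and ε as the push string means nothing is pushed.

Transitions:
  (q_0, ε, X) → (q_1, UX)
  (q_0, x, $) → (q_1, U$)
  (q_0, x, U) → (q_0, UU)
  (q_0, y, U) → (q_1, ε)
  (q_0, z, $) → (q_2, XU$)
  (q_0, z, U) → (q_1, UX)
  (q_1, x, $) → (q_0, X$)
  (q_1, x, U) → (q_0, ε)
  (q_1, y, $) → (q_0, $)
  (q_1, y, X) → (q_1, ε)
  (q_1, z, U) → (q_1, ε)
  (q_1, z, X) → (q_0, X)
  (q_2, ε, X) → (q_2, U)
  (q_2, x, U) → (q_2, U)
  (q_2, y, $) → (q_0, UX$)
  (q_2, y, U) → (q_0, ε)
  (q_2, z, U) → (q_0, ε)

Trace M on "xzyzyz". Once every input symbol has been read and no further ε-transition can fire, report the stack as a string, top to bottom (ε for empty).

UX$

(q_0, xzyzyz, $)
  read x, top $: go to q_1, push U$ → (q_1, zyzyz, U$)
  read z, top U: go to q_1, push ε → (q_1, yzyz, $)
  read y, top $: go to q_0, push $ → (q_0, zyz, $)
  read z, top $: go to q_2, push XU$ → (q_2, yz, XU$)
  ε-move, top X: go to q_2, push U → (q_2, yz, UU$)
  read y, top U: go to q_0, push ε → (q_0, z, U$)
  read z, top U: go to q_1, push UX → (q_1, ε, UX$)
All input consumed in state q_1 with stack UX$.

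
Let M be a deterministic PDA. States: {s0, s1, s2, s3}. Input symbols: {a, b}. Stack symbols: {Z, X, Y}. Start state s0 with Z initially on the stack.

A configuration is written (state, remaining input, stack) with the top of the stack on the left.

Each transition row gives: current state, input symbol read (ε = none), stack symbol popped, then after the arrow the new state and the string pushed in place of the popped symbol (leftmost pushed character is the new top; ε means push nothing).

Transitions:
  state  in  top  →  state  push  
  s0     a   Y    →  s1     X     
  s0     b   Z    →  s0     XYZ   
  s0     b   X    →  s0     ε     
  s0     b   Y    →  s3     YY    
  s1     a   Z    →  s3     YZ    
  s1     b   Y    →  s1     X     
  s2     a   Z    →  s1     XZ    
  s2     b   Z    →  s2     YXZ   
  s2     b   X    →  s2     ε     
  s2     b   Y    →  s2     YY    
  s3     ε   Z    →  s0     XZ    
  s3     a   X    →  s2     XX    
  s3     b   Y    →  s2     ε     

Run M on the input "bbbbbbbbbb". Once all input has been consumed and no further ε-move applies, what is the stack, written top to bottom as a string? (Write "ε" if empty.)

YYYYYYYZ

(s0, bbbbbbbbbb, Z) ⊢ (s0, bbbbbbbbb, XYZ) ⊢ (s0, bbbbbbbb, YZ) ⊢ (s3, bbbbbbb, YYZ) ⊢ (s2, bbbbbb, YZ) ⊢ (s2, bbbbb, YYZ) ⊢ (s2, bbbb, YYYZ) ⊢ (s2, bbb, YYYYZ) ⊢ (s2, bb, YYYYYZ) ⊢ (s2, b, YYYYYYZ) ⊢ (s2, ε, YYYYYYYZ)
All input consumed in state s2 with stack YYYYYYYZ.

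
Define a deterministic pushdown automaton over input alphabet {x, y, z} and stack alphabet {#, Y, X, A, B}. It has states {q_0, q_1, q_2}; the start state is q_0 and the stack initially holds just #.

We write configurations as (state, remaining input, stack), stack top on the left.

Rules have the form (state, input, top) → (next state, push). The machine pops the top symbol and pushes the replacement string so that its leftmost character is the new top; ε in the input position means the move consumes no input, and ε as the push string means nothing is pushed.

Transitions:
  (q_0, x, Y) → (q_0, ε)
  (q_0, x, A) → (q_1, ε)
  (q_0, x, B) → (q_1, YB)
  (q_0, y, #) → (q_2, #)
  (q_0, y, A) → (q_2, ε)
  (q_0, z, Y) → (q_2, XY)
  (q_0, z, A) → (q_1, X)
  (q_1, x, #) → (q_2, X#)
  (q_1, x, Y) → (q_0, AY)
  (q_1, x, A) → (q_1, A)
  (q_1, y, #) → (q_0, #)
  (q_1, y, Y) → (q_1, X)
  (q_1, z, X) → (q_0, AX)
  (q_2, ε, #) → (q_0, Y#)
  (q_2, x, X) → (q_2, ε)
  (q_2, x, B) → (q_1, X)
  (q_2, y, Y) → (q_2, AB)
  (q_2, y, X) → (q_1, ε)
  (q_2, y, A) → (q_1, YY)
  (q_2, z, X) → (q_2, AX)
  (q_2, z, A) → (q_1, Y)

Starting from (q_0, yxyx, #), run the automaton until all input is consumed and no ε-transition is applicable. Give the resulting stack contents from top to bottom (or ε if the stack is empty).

(q_0, yxyx, #)
  read y, top #: go to q_2, push # → (q_2, xyx, #)
  ε-move, top #: go to q_0, push Y# → (q_0, xyx, Y#)
  read x, top Y: go to q_0, push ε → (q_0, yx, #)
  read y, top #: go to q_2, push # → (q_2, x, #)
  ε-move, top #: go to q_0, push Y# → (q_0, x, Y#)
  read x, top Y: go to q_0, push ε → (q_0, ε, #)
All input consumed in state q_0 with stack #.

#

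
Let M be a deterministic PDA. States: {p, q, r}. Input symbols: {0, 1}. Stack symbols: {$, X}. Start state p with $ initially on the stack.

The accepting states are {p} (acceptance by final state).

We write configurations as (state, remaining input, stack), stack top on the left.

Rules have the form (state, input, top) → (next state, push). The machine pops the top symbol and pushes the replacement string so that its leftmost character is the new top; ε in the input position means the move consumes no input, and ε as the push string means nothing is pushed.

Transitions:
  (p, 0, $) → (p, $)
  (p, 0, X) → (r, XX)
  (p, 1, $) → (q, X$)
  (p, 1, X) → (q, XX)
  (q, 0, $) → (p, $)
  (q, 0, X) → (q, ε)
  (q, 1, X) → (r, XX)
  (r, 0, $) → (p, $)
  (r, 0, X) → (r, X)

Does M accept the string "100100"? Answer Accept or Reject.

Accept

(p, 100100, $)
  read 1, top $: go to q, push X$ → (q, 00100, X$)
  read 0, top X: go to q, push ε → (q, 0100, $)
  read 0, top $: go to p, push $ → (p, 100, $)
  read 1, top $: go to q, push X$ → (q, 00, X$)
  read 0, top X: go to q, push ε → (q, 0, $)
  read 0, top $: go to p, push $ → (p, ε, $)
All input consumed; state p ∈ F.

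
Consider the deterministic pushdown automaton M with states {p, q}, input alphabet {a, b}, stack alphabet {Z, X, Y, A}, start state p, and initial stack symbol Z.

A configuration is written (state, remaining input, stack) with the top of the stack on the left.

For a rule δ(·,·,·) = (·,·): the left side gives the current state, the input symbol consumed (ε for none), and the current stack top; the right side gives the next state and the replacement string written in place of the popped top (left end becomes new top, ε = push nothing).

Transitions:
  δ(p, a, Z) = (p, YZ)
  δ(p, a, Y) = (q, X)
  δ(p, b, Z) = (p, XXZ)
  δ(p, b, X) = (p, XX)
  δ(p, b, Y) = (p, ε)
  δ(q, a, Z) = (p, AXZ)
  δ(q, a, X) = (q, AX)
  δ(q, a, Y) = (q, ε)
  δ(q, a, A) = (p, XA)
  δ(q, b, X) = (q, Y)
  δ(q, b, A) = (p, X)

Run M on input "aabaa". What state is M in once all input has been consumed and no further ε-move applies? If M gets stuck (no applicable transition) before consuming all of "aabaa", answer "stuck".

p

(p, aabaa, Z)
  read a, top Z: go to p, push YZ → (p, abaa, YZ)
  read a, top Y: go to q, push X → (q, baa, XZ)
  read b, top X: go to q, push Y → (q, aa, YZ)
  read a, top Y: go to q, push ε → (q, a, Z)
  read a, top Z: go to p, push AXZ → (p, ε, AXZ)
All input consumed; M is in state p.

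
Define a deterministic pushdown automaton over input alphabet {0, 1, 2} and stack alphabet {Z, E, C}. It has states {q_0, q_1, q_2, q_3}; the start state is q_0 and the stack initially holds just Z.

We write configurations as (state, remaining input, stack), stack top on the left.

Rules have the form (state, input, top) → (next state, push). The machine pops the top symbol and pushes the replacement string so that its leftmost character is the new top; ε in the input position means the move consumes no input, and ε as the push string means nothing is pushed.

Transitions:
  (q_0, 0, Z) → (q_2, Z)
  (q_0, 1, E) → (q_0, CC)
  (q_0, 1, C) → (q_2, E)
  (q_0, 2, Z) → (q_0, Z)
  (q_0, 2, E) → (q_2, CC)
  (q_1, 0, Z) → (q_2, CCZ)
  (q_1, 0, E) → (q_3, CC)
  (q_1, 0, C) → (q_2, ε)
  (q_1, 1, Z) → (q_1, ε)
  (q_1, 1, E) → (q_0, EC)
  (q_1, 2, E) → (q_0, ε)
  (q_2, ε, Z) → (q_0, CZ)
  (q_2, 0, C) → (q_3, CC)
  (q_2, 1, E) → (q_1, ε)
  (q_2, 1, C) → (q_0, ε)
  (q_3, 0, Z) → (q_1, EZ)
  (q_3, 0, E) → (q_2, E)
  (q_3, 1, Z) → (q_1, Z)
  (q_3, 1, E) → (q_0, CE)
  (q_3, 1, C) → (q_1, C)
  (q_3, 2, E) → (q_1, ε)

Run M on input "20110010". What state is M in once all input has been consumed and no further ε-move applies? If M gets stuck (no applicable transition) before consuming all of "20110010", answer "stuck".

q_2

(q_0, 20110010, Z)
  read 2, top Z: go to q_0, push Z → (q_0, 0110010, Z)
  read 0, top Z: go to q_2, push Z → (q_2, 110010, Z)
  ε-move, top Z: go to q_0, push CZ → (q_0, 110010, CZ)
  read 1, top C: go to q_2, push E → (q_2, 10010, EZ)
  read 1, top E: go to q_1, push ε → (q_1, 0010, Z)
  read 0, top Z: go to q_2, push CCZ → (q_2, 010, CCZ)
  read 0, top C: go to q_3, push CC → (q_3, 10, CCCZ)
  read 1, top C: go to q_1, push C → (q_1, 0, CCCZ)
  read 0, top C: go to q_2, push ε → (q_2, ε, CCZ)
All input consumed; M is in state q_2.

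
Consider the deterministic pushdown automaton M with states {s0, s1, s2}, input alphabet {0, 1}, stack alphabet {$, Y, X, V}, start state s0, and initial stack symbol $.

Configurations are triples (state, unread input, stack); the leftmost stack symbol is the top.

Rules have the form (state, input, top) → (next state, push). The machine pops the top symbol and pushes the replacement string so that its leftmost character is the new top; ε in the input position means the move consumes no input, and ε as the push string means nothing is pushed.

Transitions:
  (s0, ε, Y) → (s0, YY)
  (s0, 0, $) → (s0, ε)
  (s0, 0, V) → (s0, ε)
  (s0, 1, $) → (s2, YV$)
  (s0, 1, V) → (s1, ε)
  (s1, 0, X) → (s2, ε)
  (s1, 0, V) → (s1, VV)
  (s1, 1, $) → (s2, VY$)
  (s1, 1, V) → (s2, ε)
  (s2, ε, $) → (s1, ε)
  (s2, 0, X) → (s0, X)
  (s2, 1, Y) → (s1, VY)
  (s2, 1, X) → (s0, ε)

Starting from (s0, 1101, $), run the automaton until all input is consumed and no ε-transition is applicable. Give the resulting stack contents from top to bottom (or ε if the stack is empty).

VYV$

(s0, 1101, $) ⊢ (s2, 101, YV$) ⊢ (s1, 01, VYV$) ⊢ (s1, 1, VVYV$) ⊢ (s2, ε, VYV$)
All input consumed in state s2 with stack VYV$.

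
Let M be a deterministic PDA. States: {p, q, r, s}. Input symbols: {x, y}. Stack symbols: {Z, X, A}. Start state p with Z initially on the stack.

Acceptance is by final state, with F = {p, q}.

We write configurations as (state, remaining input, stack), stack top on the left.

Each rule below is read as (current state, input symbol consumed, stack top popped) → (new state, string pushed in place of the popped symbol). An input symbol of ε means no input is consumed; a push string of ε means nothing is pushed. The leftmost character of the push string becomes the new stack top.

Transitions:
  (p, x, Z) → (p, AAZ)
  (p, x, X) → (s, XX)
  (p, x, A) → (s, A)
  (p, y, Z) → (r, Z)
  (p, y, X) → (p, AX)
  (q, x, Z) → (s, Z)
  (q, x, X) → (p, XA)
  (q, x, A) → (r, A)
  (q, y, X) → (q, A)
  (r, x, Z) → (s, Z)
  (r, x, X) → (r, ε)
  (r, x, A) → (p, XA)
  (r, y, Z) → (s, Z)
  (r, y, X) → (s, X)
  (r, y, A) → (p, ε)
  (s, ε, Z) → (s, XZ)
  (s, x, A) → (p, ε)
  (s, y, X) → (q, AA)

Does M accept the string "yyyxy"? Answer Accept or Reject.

(p, yyyxy, Z)
  read y, top Z: go to r, push Z → (r, yyxy, Z)
  read y, top Z: go to s, push Z → (s, yxy, Z)
  ε-move, top Z: go to s, push XZ → (s, yxy, XZ)
  read y, top X: go to q, push AA → (q, xy, AAZ)
  read x, top A: go to r, push A → (r, y, AAZ)
  read y, top A: go to p, push ε → (p, ε, AZ)
All input consumed; state p ∈ F.

Accept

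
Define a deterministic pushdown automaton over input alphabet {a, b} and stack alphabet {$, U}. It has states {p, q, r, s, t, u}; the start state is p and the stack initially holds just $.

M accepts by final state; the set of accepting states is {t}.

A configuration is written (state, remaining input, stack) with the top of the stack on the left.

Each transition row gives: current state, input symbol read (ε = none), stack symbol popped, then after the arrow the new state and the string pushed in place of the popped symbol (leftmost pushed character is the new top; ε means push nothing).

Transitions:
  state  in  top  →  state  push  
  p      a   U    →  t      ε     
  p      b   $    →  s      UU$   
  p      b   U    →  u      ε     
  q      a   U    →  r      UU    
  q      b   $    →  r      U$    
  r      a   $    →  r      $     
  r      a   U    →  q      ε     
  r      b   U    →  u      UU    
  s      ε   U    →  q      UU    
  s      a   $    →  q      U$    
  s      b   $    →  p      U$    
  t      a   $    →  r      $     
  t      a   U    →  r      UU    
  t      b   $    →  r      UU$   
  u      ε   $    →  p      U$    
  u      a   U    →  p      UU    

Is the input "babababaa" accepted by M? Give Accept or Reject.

(p, babababaa, $) ⊢ (s, abababaa, UU$) ⊢ (q, abababaa, UUU$) ⊢ (r, bababaa, UUUU$) ⊢ (u, ababaa, UUUUU$) ⊢ (p, babaa, UUUUUU$) ⊢ (u, abaa, UUUUU$) ⊢ (p, baa, UUUUUU$) ⊢ (u, aa, UUUUU$) ⊢ (p, a, UUUUUU$) ⊢ (t, ε, UUUUU$)
All input consumed; state t ∈ F.

Accept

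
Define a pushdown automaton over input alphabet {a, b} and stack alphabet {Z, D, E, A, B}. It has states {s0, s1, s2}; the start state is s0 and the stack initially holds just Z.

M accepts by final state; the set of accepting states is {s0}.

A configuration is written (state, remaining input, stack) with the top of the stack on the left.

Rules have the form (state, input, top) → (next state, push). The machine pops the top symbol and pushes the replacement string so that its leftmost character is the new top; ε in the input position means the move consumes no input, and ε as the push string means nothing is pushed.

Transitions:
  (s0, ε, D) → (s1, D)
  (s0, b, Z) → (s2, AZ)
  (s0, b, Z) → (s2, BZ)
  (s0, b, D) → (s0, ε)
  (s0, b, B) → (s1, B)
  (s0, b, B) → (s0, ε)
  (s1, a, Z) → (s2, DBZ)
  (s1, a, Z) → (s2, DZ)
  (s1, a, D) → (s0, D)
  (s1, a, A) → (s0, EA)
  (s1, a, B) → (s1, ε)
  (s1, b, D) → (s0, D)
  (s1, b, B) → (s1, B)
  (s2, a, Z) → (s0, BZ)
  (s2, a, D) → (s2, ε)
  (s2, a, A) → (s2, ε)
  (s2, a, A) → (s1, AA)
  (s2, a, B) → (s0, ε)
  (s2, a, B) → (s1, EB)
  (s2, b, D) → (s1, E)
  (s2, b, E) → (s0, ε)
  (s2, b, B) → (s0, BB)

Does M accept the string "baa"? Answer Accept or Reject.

One accepting computation: (s0, baa, Z) ⊢ (s2, aa, AZ) ⊢ (s2, a, Z) ⊢ (s0, ε, BZ)
All input consumed and state s0 ∈ F.

Accept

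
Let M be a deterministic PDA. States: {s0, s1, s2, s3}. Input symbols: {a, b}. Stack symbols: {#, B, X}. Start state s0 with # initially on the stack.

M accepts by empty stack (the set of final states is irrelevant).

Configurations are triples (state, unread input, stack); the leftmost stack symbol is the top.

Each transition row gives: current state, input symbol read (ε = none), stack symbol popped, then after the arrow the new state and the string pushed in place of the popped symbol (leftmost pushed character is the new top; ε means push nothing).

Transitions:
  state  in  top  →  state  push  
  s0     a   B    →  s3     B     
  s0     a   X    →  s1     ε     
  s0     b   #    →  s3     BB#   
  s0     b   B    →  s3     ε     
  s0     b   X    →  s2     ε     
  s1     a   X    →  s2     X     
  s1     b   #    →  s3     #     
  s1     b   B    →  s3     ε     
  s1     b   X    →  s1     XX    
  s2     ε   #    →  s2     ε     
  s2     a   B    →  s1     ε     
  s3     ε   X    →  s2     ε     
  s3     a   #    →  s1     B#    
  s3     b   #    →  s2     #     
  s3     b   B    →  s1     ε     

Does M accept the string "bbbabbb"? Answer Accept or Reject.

(s0, bbbabbb, #)
  read b, top #: go to s3, push BB# → (s3, bbabbb, BB#)
  read b, top B: go to s1, push ε → (s1, babbb, B#)
  read b, top B: go to s3, push ε → (s3, abbb, #)
  read a, top #: go to s1, push B# → (s1, bbb, B#)
  read b, top B: go to s3, push ε → (s3, bb, #)
  read b, top #: go to s2, push # → (s2, b, #)
  ε-move, top #: go to s2, push ε → (s2, b, ε)
No transition applies at (s2, b, ε); input not fully consumed.

Reject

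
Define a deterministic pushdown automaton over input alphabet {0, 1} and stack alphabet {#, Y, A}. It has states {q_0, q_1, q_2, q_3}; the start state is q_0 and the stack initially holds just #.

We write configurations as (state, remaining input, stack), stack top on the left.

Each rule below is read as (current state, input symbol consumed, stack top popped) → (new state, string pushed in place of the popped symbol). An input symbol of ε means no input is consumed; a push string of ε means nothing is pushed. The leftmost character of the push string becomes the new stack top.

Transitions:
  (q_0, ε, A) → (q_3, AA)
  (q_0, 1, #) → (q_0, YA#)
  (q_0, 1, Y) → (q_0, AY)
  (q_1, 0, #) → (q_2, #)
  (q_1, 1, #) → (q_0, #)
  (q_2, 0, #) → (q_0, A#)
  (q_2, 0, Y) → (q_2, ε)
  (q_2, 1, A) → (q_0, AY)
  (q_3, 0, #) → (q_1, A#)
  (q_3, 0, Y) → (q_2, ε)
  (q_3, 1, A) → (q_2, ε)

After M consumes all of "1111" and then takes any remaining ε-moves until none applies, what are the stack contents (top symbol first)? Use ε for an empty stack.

AAYYA#

(q_0, 1111, #) ⊢ (q_0, 111, YA#) ⊢ (q_0, 11, AYA#) ⊢ (q_3, 11, AAYA#) ⊢ (q_2, 1, AYA#) ⊢ (q_0, ε, AYYA#) ⊢ (q_3, ε, AAYYA#)
All input consumed in state q_3 with stack AAYYA#.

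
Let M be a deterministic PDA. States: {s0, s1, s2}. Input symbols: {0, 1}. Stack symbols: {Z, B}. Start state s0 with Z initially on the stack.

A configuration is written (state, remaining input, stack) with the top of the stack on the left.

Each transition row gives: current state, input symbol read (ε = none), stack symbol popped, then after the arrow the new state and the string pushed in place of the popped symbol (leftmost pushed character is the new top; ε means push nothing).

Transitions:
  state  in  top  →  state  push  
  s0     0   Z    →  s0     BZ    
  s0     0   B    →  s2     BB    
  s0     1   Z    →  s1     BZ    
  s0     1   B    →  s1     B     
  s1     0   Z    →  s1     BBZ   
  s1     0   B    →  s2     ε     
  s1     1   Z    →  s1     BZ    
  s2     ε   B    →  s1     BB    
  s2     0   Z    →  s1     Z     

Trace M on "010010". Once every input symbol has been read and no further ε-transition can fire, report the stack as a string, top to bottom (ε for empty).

(s0, 010010, Z)
  read 0, top Z: go to s0, push BZ → (s0, 10010, BZ)
  read 1, top B: go to s1, push B → (s1, 0010, BZ)
  read 0, top B: go to s2, push ε → (s2, 010, Z)
  read 0, top Z: go to s1, push Z → (s1, 10, Z)
  read 1, top Z: go to s1, push BZ → (s1, 0, BZ)
  read 0, top B: go to s2, push ε → (s2, ε, Z)
All input consumed in state s2 with stack Z.

Z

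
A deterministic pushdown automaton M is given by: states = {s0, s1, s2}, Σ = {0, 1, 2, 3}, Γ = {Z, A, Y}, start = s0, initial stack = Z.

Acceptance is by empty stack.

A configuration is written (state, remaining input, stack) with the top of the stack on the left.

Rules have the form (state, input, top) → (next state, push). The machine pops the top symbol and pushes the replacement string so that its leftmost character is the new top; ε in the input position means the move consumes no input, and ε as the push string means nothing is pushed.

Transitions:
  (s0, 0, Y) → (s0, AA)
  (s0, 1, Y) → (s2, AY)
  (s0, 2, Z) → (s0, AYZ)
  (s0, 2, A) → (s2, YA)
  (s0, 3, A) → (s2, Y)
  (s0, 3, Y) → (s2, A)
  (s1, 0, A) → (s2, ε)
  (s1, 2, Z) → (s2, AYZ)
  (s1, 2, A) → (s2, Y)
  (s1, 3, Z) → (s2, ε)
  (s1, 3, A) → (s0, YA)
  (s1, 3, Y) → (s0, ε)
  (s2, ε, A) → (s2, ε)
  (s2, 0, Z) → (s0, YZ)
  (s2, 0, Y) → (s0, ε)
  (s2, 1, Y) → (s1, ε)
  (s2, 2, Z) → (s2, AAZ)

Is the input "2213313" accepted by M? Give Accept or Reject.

(s0, 2213313, Z)
  read 2, top Z: go to s0, push AYZ → (s0, 213313, AYZ)
  read 2, top A: go to s2, push YA → (s2, 13313, YAYZ)
  read 1, top Y: go to s1, push ε → (s1, 3313, AYZ)
  read 3, top A: go to s0, push YA → (s0, 313, YAYZ)
  read 3, top Y: go to s2, push A → (s2, 13, AAYZ)
  ε-move, top A: go to s2, push ε → (s2, 13, AYZ)
  ε-move, top A: go to s2, push ε → (s2, 13, YZ)
  read 1, top Y: go to s1, push ε → (s1, 3, Z)
  read 3, top Z: go to s2, push ε → (s2, ε, ε)
All input consumed and the stack is empty.

Accept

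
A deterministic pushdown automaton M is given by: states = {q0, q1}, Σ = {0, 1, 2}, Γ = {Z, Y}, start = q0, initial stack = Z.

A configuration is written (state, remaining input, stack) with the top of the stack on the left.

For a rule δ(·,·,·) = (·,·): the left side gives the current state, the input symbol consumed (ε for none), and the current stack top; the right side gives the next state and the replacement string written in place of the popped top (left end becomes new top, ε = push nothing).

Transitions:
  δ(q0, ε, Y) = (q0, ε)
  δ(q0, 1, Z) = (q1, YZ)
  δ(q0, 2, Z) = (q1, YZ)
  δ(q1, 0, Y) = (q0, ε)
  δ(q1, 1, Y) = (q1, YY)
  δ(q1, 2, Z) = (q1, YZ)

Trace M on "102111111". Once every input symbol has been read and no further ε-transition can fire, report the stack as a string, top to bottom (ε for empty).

YYYYYYYZ

(q0, 102111111, Z)
  read 1, top Z: go to q1, push YZ → (q1, 02111111, YZ)
  read 0, top Y: go to q0, push ε → (q0, 2111111, Z)
  read 2, top Z: go to q1, push YZ → (q1, 111111, YZ)
  read 1, top Y: go to q1, push YY → (q1, 11111, YYZ)
  read 1, top Y: go to q1, push YY → (q1, 1111, YYYZ)
  read 1, top Y: go to q1, push YY → (q1, 111, YYYYZ)
  read 1, top Y: go to q1, push YY → (q1, 11, YYYYYZ)
  read 1, top Y: go to q1, push YY → (q1, 1, YYYYYYZ)
  read 1, top Y: go to q1, push YY → (q1, ε, YYYYYYYZ)
All input consumed in state q1 with stack YYYYYYYZ.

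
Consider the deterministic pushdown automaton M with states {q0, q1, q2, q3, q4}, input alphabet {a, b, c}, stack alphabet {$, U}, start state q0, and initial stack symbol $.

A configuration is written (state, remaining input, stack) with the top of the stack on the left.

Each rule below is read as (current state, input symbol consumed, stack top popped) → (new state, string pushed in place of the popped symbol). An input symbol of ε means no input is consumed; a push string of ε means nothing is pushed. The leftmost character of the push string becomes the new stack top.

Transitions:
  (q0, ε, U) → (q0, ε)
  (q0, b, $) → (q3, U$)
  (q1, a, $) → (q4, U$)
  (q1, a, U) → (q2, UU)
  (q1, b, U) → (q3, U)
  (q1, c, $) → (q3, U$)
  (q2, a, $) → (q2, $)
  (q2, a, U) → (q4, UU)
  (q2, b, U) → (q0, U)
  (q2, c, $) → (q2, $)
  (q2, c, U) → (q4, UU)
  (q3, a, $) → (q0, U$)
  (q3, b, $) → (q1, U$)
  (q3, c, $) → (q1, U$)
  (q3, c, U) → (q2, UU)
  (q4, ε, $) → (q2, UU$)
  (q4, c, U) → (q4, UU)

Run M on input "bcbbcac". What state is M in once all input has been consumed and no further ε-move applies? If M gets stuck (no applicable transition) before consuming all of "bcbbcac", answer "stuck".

(q0, bcbbcac, $) ⊢ (q3, cbbcac, U$) ⊢ (q2, bbcac, UU$) ⊢ (q0, bcac, UU$) ⊢ (q0, bcac, U$) ⊢ (q0, bcac, $) ⊢ (q3, cac, U$) ⊢ (q2, ac, UU$) ⊢ (q4, c, UUU$) ⊢ (q4, ε, UUUU$)
All input consumed; M is in state q4.

q4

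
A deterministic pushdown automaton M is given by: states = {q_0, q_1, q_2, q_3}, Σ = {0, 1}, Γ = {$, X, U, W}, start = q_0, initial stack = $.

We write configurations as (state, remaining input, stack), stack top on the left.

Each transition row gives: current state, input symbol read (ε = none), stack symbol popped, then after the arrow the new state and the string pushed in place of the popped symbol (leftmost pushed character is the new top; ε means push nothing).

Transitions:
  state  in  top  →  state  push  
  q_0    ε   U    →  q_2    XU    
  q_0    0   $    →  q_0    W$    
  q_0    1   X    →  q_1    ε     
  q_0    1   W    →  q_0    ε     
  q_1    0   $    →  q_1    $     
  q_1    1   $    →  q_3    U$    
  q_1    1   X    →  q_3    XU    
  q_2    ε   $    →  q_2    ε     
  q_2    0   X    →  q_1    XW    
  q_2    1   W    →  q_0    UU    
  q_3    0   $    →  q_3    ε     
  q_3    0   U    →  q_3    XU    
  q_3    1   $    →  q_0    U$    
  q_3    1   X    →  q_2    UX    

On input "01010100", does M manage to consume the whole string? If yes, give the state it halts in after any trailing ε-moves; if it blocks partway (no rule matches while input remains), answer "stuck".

(q_0, 01010100, $)
  read 0, top $: go to q_0, push W$ → (q_0, 1010100, W$)
  read 1, top W: go to q_0, push ε → (q_0, 010100, $)
  read 0, top $: go to q_0, push W$ → (q_0, 10100, W$)
  read 1, top W: go to q_0, push ε → (q_0, 0100, $)
  read 0, top $: go to q_0, push W$ → (q_0, 100, W$)
  read 1, top W: go to q_0, push ε → (q_0, 00, $)
  read 0, top $: go to q_0, push W$ → (q_0, 0, W$)
No transition for (q_0, 0, top W); M blocks with input 0 remaining.

stuck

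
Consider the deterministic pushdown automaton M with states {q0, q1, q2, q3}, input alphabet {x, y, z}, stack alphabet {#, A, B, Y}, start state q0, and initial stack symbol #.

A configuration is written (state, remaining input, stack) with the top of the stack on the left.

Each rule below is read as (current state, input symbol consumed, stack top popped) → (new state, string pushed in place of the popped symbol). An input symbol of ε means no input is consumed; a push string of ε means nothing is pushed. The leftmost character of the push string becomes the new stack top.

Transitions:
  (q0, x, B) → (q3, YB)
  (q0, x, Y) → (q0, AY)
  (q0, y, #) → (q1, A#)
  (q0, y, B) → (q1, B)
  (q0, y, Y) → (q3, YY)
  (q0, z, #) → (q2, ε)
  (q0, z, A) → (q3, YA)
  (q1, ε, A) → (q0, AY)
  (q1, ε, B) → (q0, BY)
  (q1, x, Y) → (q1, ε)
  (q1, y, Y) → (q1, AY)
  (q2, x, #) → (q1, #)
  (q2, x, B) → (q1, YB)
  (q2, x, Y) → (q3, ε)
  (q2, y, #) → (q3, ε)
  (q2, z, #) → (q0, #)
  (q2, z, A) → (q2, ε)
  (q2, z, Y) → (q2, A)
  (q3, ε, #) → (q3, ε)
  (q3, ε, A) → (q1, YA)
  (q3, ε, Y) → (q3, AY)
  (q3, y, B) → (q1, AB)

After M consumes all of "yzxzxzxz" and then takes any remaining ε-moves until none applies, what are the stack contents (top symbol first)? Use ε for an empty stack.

(q0, yzxzxzxz, #)
  read y, top #: go to q1, push A# → (q1, zxzxzxz, A#)
  ε-move, top A: go to q0, push AY → (q0, zxzxzxz, AY#)
  read z, top A: go to q3, push YA → (q3, xzxzxz, YAY#)
  ε-move, top Y: go to q3, push AY → (q3, xzxzxz, AYAY#)
  ε-move, top A: go to q1, push YA → (q1, xzxzxz, YAYAY#)
  read x, top Y: go to q1, push ε → (q1, zxzxz, AYAY#)
  ε-move, top A: go to q0, push AY → (q0, zxzxz, AYYAY#)
  read z, top A: go to q3, push YA → (q3, xzxz, YAYYAY#)
  ε-move, top Y: go to q3, push AY → (q3, xzxz, AYAYYAY#)
  ε-move, top A: go to q1, push YA → (q1, xzxz, YAYAYYAY#)
  read x, top Y: go to q1, push ε → (q1, zxz, AYAYYAY#)
  ε-move, top A: go to q0, push AY → (q0, zxz, AYYAYYAY#)
  read z, top A: go to q3, push YA → (q3, xz, YAYYAYYAY#)
  ε-move, top Y: go to q3, push AY → (q3, xz, AYAYYAYYAY#)
  ε-move, top A: go to q1, push YA → (q1, xz, YAYAYYAYYAY#)
  read x, top Y: go to q1, push ε → (q1, z, AYAYYAYYAY#)
  ε-move, top A: go to q0, push AY → (q0, z, AYYAYYAYYAY#)
  read z, top A: go to q3, push YA → (q3, ε, YAYYAYYAYYAY#)
  ε-move, top Y: go to q3, push AY → (q3, ε, AYAYYAYYAYYAY#)
  ε-move, top A: go to q1, push YA → (q1, ε, YAYAYYAYYAYYAY#)
All input consumed in state q1 with stack YAYAYYAYYAYYAY#.

YAYAYYAYYAYYAY#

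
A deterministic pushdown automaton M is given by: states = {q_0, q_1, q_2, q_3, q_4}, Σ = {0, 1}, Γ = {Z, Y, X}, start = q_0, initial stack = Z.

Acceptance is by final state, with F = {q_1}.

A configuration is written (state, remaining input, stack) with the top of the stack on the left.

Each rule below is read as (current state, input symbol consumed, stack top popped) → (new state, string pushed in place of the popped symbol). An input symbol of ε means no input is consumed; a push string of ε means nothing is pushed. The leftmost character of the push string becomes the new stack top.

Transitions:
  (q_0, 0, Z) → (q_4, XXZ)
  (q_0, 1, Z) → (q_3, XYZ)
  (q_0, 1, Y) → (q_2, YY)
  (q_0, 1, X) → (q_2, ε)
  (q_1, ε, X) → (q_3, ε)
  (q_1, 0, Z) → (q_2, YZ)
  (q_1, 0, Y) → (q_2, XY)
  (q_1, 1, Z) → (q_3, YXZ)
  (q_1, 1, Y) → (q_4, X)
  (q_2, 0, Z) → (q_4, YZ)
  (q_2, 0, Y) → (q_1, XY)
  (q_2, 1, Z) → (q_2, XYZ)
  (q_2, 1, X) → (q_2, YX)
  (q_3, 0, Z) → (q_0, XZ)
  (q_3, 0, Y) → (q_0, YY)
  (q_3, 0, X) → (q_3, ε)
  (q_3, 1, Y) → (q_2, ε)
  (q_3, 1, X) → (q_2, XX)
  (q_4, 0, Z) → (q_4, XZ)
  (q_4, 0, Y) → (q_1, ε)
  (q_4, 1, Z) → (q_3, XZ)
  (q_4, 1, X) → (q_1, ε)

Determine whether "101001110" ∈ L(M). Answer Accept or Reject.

(q_0, 101001110, Z)
  read 1, top Z: go to q_3, push XYZ → (q_3, 01001110, XYZ)
  read 0, top X: go to q_3, push ε → (q_3, 1001110, YZ)
  read 1, top Y: go to q_2, push ε → (q_2, 001110, Z)
  read 0, top Z: go to q_4, push YZ → (q_4, 01110, YZ)
  read 0, top Y: go to q_1, push ε → (q_1, 1110, Z)
  read 1, top Z: go to q_3, push YXZ → (q_3, 110, YXZ)
  read 1, top Y: go to q_2, push ε → (q_2, 10, XZ)
  read 1, top X: go to q_2, push YX → (q_2, 0, YXZ)
  read 0, top Y: go to q_1, push XY → (q_1, ε, XYXZ)
All input consumed; state q_1 ∈ F.

Accept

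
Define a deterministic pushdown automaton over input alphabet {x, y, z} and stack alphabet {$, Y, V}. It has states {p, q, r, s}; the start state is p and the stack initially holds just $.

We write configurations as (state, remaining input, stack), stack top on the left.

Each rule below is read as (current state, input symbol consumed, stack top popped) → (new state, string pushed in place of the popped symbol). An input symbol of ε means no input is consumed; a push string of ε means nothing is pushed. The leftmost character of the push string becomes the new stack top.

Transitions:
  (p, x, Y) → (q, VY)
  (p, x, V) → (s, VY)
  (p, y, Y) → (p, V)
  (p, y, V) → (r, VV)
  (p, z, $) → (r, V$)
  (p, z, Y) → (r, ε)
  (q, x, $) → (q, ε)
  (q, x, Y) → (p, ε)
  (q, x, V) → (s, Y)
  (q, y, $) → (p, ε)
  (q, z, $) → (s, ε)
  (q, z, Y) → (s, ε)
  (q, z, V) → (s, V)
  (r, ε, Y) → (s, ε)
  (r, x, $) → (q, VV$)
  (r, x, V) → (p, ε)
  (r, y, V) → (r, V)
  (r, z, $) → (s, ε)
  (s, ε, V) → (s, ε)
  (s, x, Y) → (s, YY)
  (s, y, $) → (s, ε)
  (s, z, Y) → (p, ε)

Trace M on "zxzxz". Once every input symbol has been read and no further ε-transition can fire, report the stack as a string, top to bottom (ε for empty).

(p, zxzxz, $)
  read z, top $: go to r, push V$ → (r, xzxz, V$)
  read x, top V: go to p, push ε → (p, zxz, $)
  read z, top $: go to r, push V$ → (r, xz, V$)
  read x, top V: go to p, push ε → (p, z, $)
  read z, top $: go to r, push V$ → (r, ε, V$)
All input consumed in state r with stack V$.

V$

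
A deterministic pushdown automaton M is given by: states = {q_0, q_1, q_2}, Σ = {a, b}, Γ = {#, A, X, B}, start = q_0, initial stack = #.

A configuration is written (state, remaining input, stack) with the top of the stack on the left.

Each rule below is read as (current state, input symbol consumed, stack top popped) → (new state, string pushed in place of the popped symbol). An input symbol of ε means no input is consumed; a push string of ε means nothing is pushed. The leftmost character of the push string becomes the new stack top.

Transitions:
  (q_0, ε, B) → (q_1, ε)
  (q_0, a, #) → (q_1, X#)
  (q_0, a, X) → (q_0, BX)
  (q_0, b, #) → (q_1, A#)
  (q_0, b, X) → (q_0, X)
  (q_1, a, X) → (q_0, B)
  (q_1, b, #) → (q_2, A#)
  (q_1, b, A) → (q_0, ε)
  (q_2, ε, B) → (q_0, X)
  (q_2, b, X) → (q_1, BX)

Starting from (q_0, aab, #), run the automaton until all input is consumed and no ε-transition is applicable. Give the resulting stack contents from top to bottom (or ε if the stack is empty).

(q_0, aab, #) ⊢ (q_1, ab, X#) ⊢ (q_0, b, B#) ⊢ (q_1, b, #) ⊢ (q_2, ε, A#)
All input consumed in state q_2 with stack A#.

A#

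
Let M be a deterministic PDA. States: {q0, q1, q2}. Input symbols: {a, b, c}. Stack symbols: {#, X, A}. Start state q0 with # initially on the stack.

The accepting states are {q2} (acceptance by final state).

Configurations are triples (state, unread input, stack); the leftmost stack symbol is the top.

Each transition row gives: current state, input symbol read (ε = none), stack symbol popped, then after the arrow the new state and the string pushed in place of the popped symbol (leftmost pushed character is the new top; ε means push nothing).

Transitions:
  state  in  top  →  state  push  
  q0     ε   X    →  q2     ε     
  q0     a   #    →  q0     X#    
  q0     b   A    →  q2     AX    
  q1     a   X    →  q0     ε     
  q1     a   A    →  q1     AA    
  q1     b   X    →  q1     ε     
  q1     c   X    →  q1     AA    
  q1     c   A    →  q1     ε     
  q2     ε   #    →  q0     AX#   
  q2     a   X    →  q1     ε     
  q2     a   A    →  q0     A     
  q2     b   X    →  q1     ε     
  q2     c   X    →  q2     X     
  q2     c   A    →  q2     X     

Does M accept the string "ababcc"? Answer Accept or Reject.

(q0, ababcc, #)
  read a, top #: go to q0, push X# → (q0, babcc, X#)
  ε-move, top X: go to q2, push ε → (q2, babcc, #)
  ε-move, top #: go to q0, push AX# → (q0, babcc, AX#)
  read b, top A: go to q2, push AX → (q2, abcc, AXX#)
  read a, top A: go to q0, push A → (q0, bcc, AXX#)
  read b, top A: go to q2, push AX → (q2, cc, AXXX#)
  read c, top A: go to q2, push X → (q2, c, XXXX#)
  read c, top X: go to q2, push X → (q2, ε, XXXX#)
All input consumed; state q2 ∈ F.

Accept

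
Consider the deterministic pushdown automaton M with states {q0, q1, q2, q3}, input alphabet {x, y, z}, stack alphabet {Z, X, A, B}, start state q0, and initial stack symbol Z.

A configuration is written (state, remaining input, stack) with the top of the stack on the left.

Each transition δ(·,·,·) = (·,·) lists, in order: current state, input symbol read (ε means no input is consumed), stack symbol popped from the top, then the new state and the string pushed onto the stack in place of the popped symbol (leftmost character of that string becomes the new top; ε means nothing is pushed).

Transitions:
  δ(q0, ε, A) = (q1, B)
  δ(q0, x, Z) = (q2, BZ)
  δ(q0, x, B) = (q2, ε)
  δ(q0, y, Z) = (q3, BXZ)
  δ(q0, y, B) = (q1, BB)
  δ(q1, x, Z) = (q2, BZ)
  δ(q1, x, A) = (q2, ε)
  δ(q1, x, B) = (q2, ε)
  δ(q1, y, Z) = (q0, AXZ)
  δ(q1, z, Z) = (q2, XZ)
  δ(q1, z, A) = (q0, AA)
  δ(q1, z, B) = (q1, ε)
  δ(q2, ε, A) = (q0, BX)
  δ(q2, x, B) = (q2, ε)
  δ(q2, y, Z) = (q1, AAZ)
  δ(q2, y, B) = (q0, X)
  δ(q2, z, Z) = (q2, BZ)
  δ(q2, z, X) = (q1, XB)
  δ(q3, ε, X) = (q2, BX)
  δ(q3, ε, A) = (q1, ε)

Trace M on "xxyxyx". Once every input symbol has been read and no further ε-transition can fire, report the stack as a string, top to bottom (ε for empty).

(q0, xxyxyx, Z) ⊢ (q2, xyxyx, BZ) ⊢ (q2, yxyx, Z) ⊢ (q1, xyx, AAZ) ⊢ (q2, yx, AZ) ⊢ (q0, yx, BXZ) ⊢ (q1, x, BBXZ) ⊢ (q2, ε, BXZ)
All input consumed in state q2 with stack BXZ.

BXZ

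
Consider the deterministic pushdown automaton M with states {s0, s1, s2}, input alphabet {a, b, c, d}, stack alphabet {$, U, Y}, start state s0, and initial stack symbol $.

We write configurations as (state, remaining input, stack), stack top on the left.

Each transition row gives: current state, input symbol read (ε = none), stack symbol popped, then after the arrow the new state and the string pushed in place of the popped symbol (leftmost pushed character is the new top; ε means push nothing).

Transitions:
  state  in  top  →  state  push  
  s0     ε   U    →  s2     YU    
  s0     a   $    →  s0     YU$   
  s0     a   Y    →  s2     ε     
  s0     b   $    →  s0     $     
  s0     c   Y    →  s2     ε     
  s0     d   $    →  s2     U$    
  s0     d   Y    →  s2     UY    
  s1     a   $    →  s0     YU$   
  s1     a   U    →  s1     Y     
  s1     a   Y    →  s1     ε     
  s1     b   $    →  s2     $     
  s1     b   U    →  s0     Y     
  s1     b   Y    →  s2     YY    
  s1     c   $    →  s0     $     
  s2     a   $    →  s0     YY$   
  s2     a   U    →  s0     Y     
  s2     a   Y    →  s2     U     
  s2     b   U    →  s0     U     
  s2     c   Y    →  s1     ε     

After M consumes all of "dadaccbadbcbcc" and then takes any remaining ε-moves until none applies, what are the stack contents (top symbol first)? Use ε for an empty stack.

Y$

(s0, dadaccbadbcbcc, $) ⊢ (s2, adaccbadbcbcc, U$) ⊢ (s0, daccbadbcbcc, Y$) ⊢ (s2, accbadbcbcc, UY$) ⊢ (s0, ccbadbcbcc, YY$) ⊢ (s2, cbadbcbcc, Y$) ⊢ (s1, badbcbcc, $) ⊢ (s2, adbcbcc, $) ⊢ (s0, dbcbcc, YY$) ⊢ (s2, bcbcc, UYY$) ⊢ (s0, cbcc, UYY$) ⊢ (s2, cbcc, YUYY$) ⊢ (s1, bcc, UYY$) ⊢ (s0, cc, YYY$) ⊢ (s2, c, YY$) ⊢ (s1, ε, Y$)
All input consumed in state s1 with stack Y$.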